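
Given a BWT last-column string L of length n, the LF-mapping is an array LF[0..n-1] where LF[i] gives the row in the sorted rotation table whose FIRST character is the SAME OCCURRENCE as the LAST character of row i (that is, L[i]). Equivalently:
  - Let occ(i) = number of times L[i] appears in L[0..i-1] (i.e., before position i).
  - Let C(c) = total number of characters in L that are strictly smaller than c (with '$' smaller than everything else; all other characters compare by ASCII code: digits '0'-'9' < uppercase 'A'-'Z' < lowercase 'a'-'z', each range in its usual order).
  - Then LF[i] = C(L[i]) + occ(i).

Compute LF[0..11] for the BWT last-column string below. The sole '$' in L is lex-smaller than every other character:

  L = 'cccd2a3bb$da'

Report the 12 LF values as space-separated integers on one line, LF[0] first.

Answer: 7 8 9 10 1 3 2 5 6 0 11 4

Derivation:
Char counts: '$':1, '2':1, '3':1, 'a':2, 'b':2, 'c':3, 'd':2
C (first-col start): C('$')=0, C('2')=1, C('3')=2, C('a')=3, C('b')=5, C('c')=7, C('d')=10
L[0]='c': occ=0, LF[0]=C('c')+0=7+0=7
L[1]='c': occ=1, LF[1]=C('c')+1=7+1=8
L[2]='c': occ=2, LF[2]=C('c')+2=7+2=9
L[3]='d': occ=0, LF[3]=C('d')+0=10+0=10
L[4]='2': occ=0, LF[4]=C('2')+0=1+0=1
L[5]='a': occ=0, LF[5]=C('a')+0=3+0=3
L[6]='3': occ=0, LF[6]=C('3')+0=2+0=2
L[7]='b': occ=0, LF[7]=C('b')+0=5+0=5
L[8]='b': occ=1, LF[8]=C('b')+1=5+1=6
L[9]='$': occ=0, LF[9]=C('$')+0=0+0=0
L[10]='d': occ=1, LF[10]=C('d')+1=10+1=11
L[11]='a': occ=1, LF[11]=C('a')+1=3+1=4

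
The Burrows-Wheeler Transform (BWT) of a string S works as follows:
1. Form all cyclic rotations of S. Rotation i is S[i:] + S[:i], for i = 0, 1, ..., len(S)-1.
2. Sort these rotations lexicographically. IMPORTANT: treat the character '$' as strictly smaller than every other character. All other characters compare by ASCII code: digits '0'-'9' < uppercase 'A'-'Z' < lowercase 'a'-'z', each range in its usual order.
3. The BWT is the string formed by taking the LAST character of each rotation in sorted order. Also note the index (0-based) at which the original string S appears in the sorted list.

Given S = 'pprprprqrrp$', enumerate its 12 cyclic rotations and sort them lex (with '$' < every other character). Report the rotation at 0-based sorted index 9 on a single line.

All 12 rotations (rotation i = S[i:]+S[:i]):
  rot[0] = pprprprqrrp$
  rot[1] = prprprqrrp$p
  rot[2] = rprprqrrp$pp
  rot[3] = prprqrrp$ppr
  rot[4] = rprqrrp$pprp
  rot[5] = prqrrp$pprpr
  rot[6] = rqrrp$pprprp
  rot[7] = qrrp$pprprpr
  rot[8] = rrp$pprprprq
  rot[9] = rp$pprprprqr
  rot[10] = p$pprprprqrr
  rot[11] = $pprprprqrrp
Sorted (with $ < everything):
  sorted[0] = $pprprprqrrp
  sorted[1] = p$pprprprqrr
  sorted[2] = pprprprqrrp$
  sorted[3] = prprprqrrp$p
  sorted[4] = prprqrrp$ppr
  sorted[5] = prqrrp$pprpr
  sorted[6] = qrrp$pprprpr
  sorted[7] = rp$pprprprqr
  sorted[8] = rprprqrrp$pp
  sorted[9] = rprqrrp$pprp
  sorted[10] = rqrrp$pprprp
  sorted[11] = rrp$pprprprq
sorted[9] = rprqrrp$pprp

Answer: rprqrrp$pprp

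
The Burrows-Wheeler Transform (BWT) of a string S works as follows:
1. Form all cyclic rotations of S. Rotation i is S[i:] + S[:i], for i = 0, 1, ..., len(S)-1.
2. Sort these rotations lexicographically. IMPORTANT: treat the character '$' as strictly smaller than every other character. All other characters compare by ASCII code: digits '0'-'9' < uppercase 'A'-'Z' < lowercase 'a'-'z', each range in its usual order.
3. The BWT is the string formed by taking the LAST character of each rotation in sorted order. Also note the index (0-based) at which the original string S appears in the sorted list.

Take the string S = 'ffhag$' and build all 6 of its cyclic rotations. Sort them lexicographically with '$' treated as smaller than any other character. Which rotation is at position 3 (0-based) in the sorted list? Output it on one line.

All 6 rotations (rotation i = S[i:]+S[:i]):
  rot[0] = ffhag$
  rot[1] = fhag$f
  rot[2] = hag$ff
  rot[3] = ag$ffh
  rot[4] = g$ffha
  rot[5] = $ffhag
Sorted (with $ < everything):
  sorted[0] = $ffhag
  sorted[1] = ag$ffh
  sorted[2] = ffhag$
  sorted[3] = fhag$f
  sorted[4] = g$ffha
  sorted[5] = hag$ff
sorted[3] = fhag$f

Answer: fhag$f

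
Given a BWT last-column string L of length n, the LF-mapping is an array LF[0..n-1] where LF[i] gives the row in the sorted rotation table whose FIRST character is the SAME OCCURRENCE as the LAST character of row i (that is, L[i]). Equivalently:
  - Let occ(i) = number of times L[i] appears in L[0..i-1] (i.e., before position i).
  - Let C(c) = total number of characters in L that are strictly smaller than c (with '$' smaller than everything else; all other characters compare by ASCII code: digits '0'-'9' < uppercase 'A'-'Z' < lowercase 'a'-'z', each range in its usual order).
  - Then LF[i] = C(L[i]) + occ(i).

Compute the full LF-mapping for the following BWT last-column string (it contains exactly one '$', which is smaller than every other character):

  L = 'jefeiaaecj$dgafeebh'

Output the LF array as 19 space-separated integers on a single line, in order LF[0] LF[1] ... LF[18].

Char counts: '$':1, 'a':3, 'b':1, 'c':1, 'd':1, 'e':5, 'f':2, 'g':1, 'h':1, 'i':1, 'j':2
C (first-col start): C('$')=0, C('a')=1, C('b')=4, C('c')=5, C('d')=6, C('e')=7, C('f')=12, C('g')=14, C('h')=15, C('i')=16, C('j')=17
L[0]='j': occ=0, LF[0]=C('j')+0=17+0=17
L[1]='e': occ=0, LF[1]=C('e')+0=7+0=7
L[2]='f': occ=0, LF[2]=C('f')+0=12+0=12
L[3]='e': occ=1, LF[3]=C('e')+1=7+1=8
L[4]='i': occ=0, LF[4]=C('i')+0=16+0=16
L[5]='a': occ=0, LF[5]=C('a')+0=1+0=1
L[6]='a': occ=1, LF[6]=C('a')+1=1+1=2
L[7]='e': occ=2, LF[7]=C('e')+2=7+2=9
L[8]='c': occ=0, LF[8]=C('c')+0=5+0=5
L[9]='j': occ=1, LF[9]=C('j')+1=17+1=18
L[10]='$': occ=0, LF[10]=C('$')+0=0+0=0
L[11]='d': occ=0, LF[11]=C('d')+0=6+0=6
L[12]='g': occ=0, LF[12]=C('g')+0=14+0=14
L[13]='a': occ=2, LF[13]=C('a')+2=1+2=3
L[14]='f': occ=1, LF[14]=C('f')+1=12+1=13
L[15]='e': occ=3, LF[15]=C('e')+3=7+3=10
L[16]='e': occ=4, LF[16]=C('e')+4=7+4=11
L[17]='b': occ=0, LF[17]=C('b')+0=4+0=4
L[18]='h': occ=0, LF[18]=C('h')+0=15+0=15

Answer: 17 7 12 8 16 1 2 9 5 18 0 6 14 3 13 10 11 4 15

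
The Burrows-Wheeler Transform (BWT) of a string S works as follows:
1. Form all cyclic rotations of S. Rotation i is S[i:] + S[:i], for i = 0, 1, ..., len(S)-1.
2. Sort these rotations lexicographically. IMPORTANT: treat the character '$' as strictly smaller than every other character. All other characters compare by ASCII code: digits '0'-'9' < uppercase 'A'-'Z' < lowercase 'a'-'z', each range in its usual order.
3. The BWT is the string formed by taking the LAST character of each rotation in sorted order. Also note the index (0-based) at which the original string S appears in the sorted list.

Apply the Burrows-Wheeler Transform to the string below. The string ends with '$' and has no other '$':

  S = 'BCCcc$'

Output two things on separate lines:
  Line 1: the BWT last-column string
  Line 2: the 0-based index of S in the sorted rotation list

Answer: c$BCcC
1

Derivation:
All 6 rotations (rotation i = S[i:]+S[:i]):
  rot[0] = BCCcc$
  rot[1] = CCcc$B
  rot[2] = Ccc$BC
  rot[3] = cc$BCC
  rot[4] = c$BCCc
  rot[5] = $BCCcc
Sorted (with $ < everything):
  sorted[0] = $BCCcc  (last char: 'c')
  sorted[1] = BCCcc$  (last char: '$')
  sorted[2] = CCcc$B  (last char: 'B')
  sorted[3] = Ccc$BC  (last char: 'C')
  sorted[4] = c$BCCc  (last char: 'c')
  sorted[5] = cc$BCC  (last char: 'C')
Last column: c$BCcC
Original string S is at sorted index 1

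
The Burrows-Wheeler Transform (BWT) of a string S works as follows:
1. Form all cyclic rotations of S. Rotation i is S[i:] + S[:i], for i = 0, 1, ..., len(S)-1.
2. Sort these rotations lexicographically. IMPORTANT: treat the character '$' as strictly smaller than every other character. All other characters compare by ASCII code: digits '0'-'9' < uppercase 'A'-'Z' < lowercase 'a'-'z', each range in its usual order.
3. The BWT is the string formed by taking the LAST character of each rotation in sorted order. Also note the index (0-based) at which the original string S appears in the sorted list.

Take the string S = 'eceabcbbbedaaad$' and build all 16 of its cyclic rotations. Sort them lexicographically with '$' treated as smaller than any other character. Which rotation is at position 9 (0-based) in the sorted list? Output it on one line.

Answer: cbbbedaaad$eceab

Derivation:
All 16 rotations (rotation i = S[i:]+S[:i]):
  rot[0] = eceabcbbbedaaad$
  rot[1] = ceabcbbbedaaad$e
  rot[2] = eabcbbbedaaad$ec
  rot[3] = abcbbbedaaad$ece
  rot[4] = bcbbbedaaad$ecea
  rot[5] = cbbbedaaad$eceab
  rot[6] = bbbedaaad$eceabc
  rot[7] = bbedaaad$eceabcb
  rot[8] = bedaaad$eceabcbb
  rot[9] = edaaad$eceabcbbb
  rot[10] = daaad$eceabcbbbe
  rot[11] = aaad$eceabcbbbed
  rot[12] = aad$eceabcbbbeda
  rot[13] = ad$eceabcbbbedaa
  rot[14] = d$eceabcbbbedaaa
  rot[15] = $eceabcbbbedaaad
Sorted (with $ < everything):
  sorted[0] = $eceabcbbbedaaad
  sorted[1] = aaad$eceabcbbbed
  sorted[2] = aad$eceabcbbbeda
  sorted[3] = abcbbbedaaad$ece
  sorted[4] = ad$eceabcbbbedaa
  sorted[5] = bbbedaaad$eceabc
  sorted[6] = bbedaaad$eceabcb
  sorted[7] = bcbbbedaaad$ecea
  sorted[8] = bedaaad$eceabcbb
  sorted[9] = cbbbedaaad$eceab
  sorted[10] = ceabcbbbedaaad$e
  sorted[11] = d$eceabcbbbedaaa
  sorted[12] = daaad$eceabcbbbe
  sorted[13] = eabcbbbedaaad$ec
  sorted[14] = eceabcbbbedaaad$
  sorted[15] = edaaad$eceabcbbb
sorted[9] = cbbbedaaad$eceab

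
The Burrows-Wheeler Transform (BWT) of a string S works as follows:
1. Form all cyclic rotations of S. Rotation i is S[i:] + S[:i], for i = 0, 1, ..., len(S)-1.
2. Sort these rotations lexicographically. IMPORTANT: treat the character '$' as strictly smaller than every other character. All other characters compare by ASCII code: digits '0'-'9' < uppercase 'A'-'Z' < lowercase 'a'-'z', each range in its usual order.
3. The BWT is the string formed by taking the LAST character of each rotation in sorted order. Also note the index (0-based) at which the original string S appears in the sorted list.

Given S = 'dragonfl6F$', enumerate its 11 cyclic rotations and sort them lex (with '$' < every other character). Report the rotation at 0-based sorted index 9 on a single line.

All 11 rotations (rotation i = S[i:]+S[:i]):
  rot[0] = dragonfl6F$
  rot[1] = ragonfl6F$d
  rot[2] = agonfl6F$dr
  rot[3] = gonfl6F$dra
  rot[4] = onfl6F$drag
  rot[5] = nfl6F$drago
  rot[6] = fl6F$dragon
  rot[7] = l6F$dragonf
  rot[8] = 6F$dragonfl
  rot[9] = F$dragonfl6
  rot[10] = $dragonfl6F
Sorted (with $ < everything):
  sorted[0] = $dragonfl6F
  sorted[1] = 6F$dragonfl
  sorted[2] = F$dragonfl6
  sorted[3] = agonfl6F$dr
  sorted[4] = dragonfl6F$
  sorted[5] = fl6F$dragon
  sorted[6] = gonfl6F$dra
  sorted[7] = l6F$dragonf
  sorted[8] = nfl6F$drago
  sorted[9] = onfl6F$drag
  sorted[10] = ragonfl6F$d
sorted[9] = onfl6F$drag

Answer: onfl6F$drag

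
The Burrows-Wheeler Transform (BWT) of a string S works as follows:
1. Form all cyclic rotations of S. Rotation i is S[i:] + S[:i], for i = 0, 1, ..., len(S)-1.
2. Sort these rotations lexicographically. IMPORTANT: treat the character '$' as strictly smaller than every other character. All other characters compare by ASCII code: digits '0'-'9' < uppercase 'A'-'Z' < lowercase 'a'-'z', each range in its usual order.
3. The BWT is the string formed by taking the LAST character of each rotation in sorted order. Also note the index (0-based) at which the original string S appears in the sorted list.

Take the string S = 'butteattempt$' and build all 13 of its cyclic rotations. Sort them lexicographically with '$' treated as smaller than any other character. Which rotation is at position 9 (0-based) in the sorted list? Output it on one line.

Answer: tempt$butteat

Derivation:
All 13 rotations (rotation i = S[i:]+S[:i]):
  rot[0] = butteattempt$
  rot[1] = utteattempt$b
  rot[2] = tteattempt$bu
  rot[3] = teattempt$but
  rot[4] = eattempt$butt
  rot[5] = attempt$butte
  rot[6] = ttempt$buttea
  rot[7] = tempt$butteat
  rot[8] = empt$butteatt
  rot[9] = mpt$butteatte
  rot[10] = pt$butteattem
  rot[11] = t$butteattemp
  rot[12] = $butteattempt
Sorted (with $ < everything):
  sorted[0] = $butteattempt
  sorted[1] = attempt$butte
  sorted[2] = butteattempt$
  sorted[3] = eattempt$butt
  sorted[4] = empt$butteatt
  sorted[5] = mpt$butteatte
  sorted[6] = pt$butteattem
  sorted[7] = t$butteattemp
  sorted[8] = teattempt$but
  sorted[9] = tempt$butteat
  sorted[10] = tteattempt$bu
  sorted[11] = ttempt$buttea
  sorted[12] = utteattempt$b
sorted[9] = tempt$butteat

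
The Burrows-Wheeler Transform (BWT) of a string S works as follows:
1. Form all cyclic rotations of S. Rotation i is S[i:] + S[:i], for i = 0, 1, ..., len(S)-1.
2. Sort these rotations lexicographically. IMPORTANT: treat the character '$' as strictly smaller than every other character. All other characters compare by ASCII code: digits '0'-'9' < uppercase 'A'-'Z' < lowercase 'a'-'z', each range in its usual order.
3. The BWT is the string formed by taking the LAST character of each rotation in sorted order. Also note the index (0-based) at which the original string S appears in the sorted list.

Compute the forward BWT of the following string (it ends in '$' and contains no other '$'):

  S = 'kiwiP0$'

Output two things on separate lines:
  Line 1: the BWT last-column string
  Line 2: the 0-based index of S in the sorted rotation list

All 7 rotations (rotation i = S[i:]+S[:i]):
  rot[0] = kiwiP0$
  rot[1] = iwiP0$k
  rot[2] = wiP0$ki
  rot[3] = iP0$kiw
  rot[4] = P0$kiwi
  rot[5] = 0$kiwiP
  rot[6] = $kiwiP0
Sorted (with $ < everything):
  sorted[0] = $kiwiP0  (last char: '0')
  sorted[1] = 0$kiwiP  (last char: 'P')
  sorted[2] = P0$kiwi  (last char: 'i')
  sorted[3] = iP0$kiw  (last char: 'w')
  sorted[4] = iwiP0$k  (last char: 'k')
  sorted[5] = kiwiP0$  (last char: '$')
  sorted[6] = wiP0$ki  (last char: 'i')
Last column: 0Piwk$i
Original string S is at sorted index 5

Answer: 0Piwk$i
5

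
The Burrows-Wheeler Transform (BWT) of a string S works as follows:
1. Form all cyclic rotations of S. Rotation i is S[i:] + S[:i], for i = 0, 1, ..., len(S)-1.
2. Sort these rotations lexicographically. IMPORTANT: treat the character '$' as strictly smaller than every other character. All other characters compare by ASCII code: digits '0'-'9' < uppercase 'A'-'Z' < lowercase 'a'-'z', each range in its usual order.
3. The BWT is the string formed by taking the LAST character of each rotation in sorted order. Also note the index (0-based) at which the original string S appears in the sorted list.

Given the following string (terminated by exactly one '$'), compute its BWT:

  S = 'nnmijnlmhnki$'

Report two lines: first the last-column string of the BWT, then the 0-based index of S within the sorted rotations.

Answer: imkminnlnhjn$
12

Derivation:
All 13 rotations (rotation i = S[i:]+S[:i]):
  rot[0] = nnmijnlmhnki$
  rot[1] = nmijnlmhnki$n
  rot[2] = mijnlmhnki$nn
  rot[3] = ijnlmhnki$nnm
  rot[4] = jnlmhnki$nnmi
  rot[5] = nlmhnki$nnmij
  rot[6] = lmhnki$nnmijn
  rot[7] = mhnki$nnmijnl
  rot[8] = hnki$nnmijnlm
  rot[9] = nki$nnmijnlmh
  rot[10] = ki$nnmijnlmhn
  rot[11] = i$nnmijnlmhnk
  rot[12] = $nnmijnlmhnki
Sorted (with $ < everything):
  sorted[0] = $nnmijnlmhnki  (last char: 'i')
  sorted[1] = hnki$nnmijnlm  (last char: 'm')
  sorted[2] = i$nnmijnlmhnk  (last char: 'k')
  sorted[3] = ijnlmhnki$nnm  (last char: 'm')
  sorted[4] = jnlmhnki$nnmi  (last char: 'i')
  sorted[5] = ki$nnmijnlmhn  (last char: 'n')
  sorted[6] = lmhnki$nnmijn  (last char: 'n')
  sorted[7] = mhnki$nnmijnl  (last char: 'l')
  sorted[8] = mijnlmhnki$nn  (last char: 'n')
  sorted[9] = nki$nnmijnlmh  (last char: 'h')
  sorted[10] = nlmhnki$nnmij  (last char: 'j')
  sorted[11] = nmijnlmhnki$n  (last char: 'n')
  sorted[12] = nnmijnlmhnki$  (last char: '$')
Last column: imkminnlnhjn$
Original string S is at sorted index 12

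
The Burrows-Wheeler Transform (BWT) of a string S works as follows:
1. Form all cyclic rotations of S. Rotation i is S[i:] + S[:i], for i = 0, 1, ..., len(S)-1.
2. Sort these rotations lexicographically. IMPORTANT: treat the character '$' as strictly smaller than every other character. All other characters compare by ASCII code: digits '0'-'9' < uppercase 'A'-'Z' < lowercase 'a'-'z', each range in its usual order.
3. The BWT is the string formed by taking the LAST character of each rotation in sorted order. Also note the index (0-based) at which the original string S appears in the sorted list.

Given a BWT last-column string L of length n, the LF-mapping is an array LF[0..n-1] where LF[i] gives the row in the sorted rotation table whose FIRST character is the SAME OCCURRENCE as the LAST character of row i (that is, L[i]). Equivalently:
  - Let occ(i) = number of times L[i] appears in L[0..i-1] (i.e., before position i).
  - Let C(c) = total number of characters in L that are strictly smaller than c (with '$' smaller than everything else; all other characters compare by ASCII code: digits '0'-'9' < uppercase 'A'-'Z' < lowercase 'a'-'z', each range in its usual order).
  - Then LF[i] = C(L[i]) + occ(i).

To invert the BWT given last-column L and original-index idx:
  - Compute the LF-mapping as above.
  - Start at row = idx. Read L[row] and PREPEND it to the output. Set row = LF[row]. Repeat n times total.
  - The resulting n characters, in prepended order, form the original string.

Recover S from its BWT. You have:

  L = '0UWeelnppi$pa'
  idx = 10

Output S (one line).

LF mapping: 1 2 3 5 6 8 9 10 11 7 0 12 4
Walk LF starting at row 10, prepending L[row]:
  step 1: row=10, L[10]='$', prepend. Next row=LF[10]=0
  step 2: row=0, L[0]='0', prepend. Next row=LF[0]=1
  step 3: row=1, L[1]='U', prepend. Next row=LF[1]=2
  step 4: row=2, L[2]='W', prepend. Next row=LF[2]=3
  step 5: row=3, L[3]='e', prepend. Next row=LF[3]=5
  step 6: row=5, L[5]='l', prepend. Next row=LF[5]=8
  step 7: row=8, L[8]='p', prepend. Next row=LF[8]=11
  step 8: row=11, L[11]='p', prepend. Next row=LF[11]=12
  step 9: row=12, L[12]='a', prepend. Next row=LF[12]=4
  step 10: row=4, L[4]='e', prepend. Next row=LF[4]=6
  step 11: row=6, L[6]='n', prepend. Next row=LF[6]=9
  step 12: row=9, L[9]='i', prepend. Next row=LF[9]=7
  step 13: row=7, L[7]='p', prepend. Next row=LF[7]=10
Reversed output: pineappleWU0$

Answer: pineappleWU0$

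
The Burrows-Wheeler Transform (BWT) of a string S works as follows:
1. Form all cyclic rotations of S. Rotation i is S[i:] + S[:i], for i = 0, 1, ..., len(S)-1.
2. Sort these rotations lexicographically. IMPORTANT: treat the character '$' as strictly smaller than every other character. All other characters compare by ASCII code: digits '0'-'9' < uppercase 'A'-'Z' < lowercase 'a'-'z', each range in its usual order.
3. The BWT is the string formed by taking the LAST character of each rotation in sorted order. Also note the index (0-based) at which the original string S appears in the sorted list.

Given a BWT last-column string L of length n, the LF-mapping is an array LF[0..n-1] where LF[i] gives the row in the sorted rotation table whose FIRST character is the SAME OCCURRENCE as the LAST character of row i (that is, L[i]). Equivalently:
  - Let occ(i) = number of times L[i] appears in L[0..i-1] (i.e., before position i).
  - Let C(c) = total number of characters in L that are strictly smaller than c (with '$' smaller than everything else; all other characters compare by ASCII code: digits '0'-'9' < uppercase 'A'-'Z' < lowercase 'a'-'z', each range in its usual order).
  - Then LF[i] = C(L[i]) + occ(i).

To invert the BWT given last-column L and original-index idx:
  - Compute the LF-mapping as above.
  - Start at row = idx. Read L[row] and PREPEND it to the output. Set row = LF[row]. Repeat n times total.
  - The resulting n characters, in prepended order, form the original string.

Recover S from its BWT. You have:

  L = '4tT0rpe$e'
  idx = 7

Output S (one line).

LF mapping: 2 8 3 1 7 6 4 0 5
Walk LF starting at row 7, prepending L[row]:
  step 1: row=7, L[7]='$', prepend. Next row=LF[7]=0
  step 2: row=0, L[0]='4', prepend. Next row=LF[0]=2
  step 3: row=2, L[2]='T', prepend. Next row=LF[2]=3
  step 4: row=3, L[3]='0', prepend. Next row=LF[3]=1
  step 5: row=1, L[1]='t', prepend. Next row=LF[1]=8
  step 6: row=8, L[8]='e', prepend. Next row=LF[8]=5
  step 7: row=5, L[5]='p', prepend. Next row=LF[5]=6
  step 8: row=6, L[6]='e', prepend. Next row=LF[6]=4
  step 9: row=4, L[4]='r', prepend. Next row=LF[4]=7
Reversed output: repet0T4$

Answer: repet0T4$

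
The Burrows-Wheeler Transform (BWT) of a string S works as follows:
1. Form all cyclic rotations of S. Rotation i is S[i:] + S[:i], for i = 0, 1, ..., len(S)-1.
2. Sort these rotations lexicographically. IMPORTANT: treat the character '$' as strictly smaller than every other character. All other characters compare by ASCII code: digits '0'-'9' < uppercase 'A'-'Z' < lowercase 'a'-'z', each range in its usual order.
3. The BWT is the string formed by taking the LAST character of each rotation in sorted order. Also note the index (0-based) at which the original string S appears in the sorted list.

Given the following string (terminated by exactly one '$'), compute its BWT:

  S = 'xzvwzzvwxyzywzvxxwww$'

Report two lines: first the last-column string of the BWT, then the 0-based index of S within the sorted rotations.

Answer: wzzzwwxvyvxvw$zxzxwyw
13

Derivation:
All 21 rotations (rotation i = S[i:]+S[:i]):
  rot[0] = xzvwzzvwxyzywzvxxwww$
  rot[1] = zvwzzvwxyzywzvxxwww$x
  rot[2] = vwzzvwxyzywzvxxwww$xz
  rot[3] = wzzvwxyzywzvxxwww$xzv
  rot[4] = zzvwxyzywzvxxwww$xzvw
  rot[5] = zvwxyzywzvxxwww$xzvwz
  rot[6] = vwxyzywzvxxwww$xzvwzz
  rot[7] = wxyzywzvxxwww$xzvwzzv
  rot[8] = xyzywzvxxwww$xzvwzzvw
  rot[9] = yzywzvxxwww$xzvwzzvwx
  rot[10] = zywzvxxwww$xzvwzzvwxy
  rot[11] = ywzvxxwww$xzvwzzvwxyz
  rot[12] = wzvxxwww$xzvwzzvwxyzy
  rot[13] = zvxxwww$xzvwzzvwxyzyw
  rot[14] = vxxwww$xzvwzzvwxyzywz
  rot[15] = xxwww$xzvwzzvwxyzywzv
  rot[16] = xwww$xzvwzzvwxyzywzvx
  rot[17] = www$xzvwzzvwxyzywzvxx
  rot[18] = ww$xzvwzzvwxyzywzvxxw
  rot[19] = w$xzvwzzvwxyzywzvxxww
  rot[20] = $xzvwzzvwxyzywzvxxwww
Sorted (with $ < everything):
  sorted[0] = $xzvwzzvwxyzywzvxxwww  (last char: 'w')
  sorted[1] = vwxyzywzvxxwww$xzvwzz  (last char: 'z')
  sorted[2] = vwzzvwxyzywzvxxwww$xz  (last char: 'z')
  sorted[3] = vxxwww$xzvwzzvwxyzywz  (last char: 'z')
  sorted[4] = w$xzvwzzvwxyzywzvxxww  (last char: 'w')
  sorted[5] = ww$xzvwzzvwxyzywzvxxw  (last char: 'w')
  sorted[6] = www$xzvwzzvwxyzywzvxx  (last char: 'x')
  sorted[7] = wxyzywzvxxwww$xzvwzzv  (last char: 'v')
  sorted[8] = wzvxxwww$xzvwzzvwxyzy  (last char: 'y')
  sorted[9] = wzzvwxyzywzvxxwww$xzv  (last char: 'v')
  sorted[10] = xwww$xzvwzzvwxyzywzvx  (last char: 'x')
  sorted[11] = xxwww$xzvwzzvwxyzywzv  (last char: 'v')
  sorted[12] = xyzywzvxxwww$xzvwzzvw  (last char: 'w')
  sorted[13] = xzvwzzvwxyzywzvxxwww$  (last char: '$')
  sorted[14] = ywzvxxwww$xzvwzzvwxyz  (last char: 'z')
  sorted[15] = yzywzvxxwww$xzvwzzvwx  (last char: 'x')
  sorted[16] = zvwxyzywzvxxwww$xzvwz  (last char: 'z')
  sorted[17] = zvwzzvwxyzywzvxxwww$x  (last char: 'x')
  sorted[18] = zvxxwww$xzvwzzvwxyzyw  (last char: 'w')
  sorted[19] = zywzvxxwww$xzvwzzvwxy  (last char: 'y')
  sorted[20] = zzvwxyzywzvxxwww$xzvw  (last char: 'w')
Last column: wzzzwwxvyvxvw$zxzxwyw
Original string S is at sorted index 13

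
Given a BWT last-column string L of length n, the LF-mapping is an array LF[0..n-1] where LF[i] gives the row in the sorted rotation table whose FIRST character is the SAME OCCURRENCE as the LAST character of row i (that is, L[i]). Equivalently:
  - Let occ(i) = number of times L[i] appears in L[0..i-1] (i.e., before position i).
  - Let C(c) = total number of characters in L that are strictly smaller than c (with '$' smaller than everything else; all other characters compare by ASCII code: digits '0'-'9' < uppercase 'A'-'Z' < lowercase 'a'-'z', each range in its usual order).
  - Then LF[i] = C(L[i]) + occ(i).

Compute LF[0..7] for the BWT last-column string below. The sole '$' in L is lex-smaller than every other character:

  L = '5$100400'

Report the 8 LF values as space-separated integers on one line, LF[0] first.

Answer: 7 0 5 1 2 6 3 4

Derivation:
Char counts: '$':1, '0':4, '1':1, '4':1, '5':1
C (first-col start): C('$')=0, C('0')=1, C('1')=5, C('4')=6, C('5')=7
L[0]='5': occ=0, LF[0]=C('5')+0=7+0=7
L[1]='$': occ=0, LF[1]=C('$')+0=0+0=0
L[2]='1': occ=0, LF[2]=C('1')+0=5+0=5
L[3]='0': occ=0, LF[3]=C('0')+0=1+0=1
L[4]='0': occ=1, LF[4]=C('0')+1=1+1=2
L[5]='4': occ=0, LF[5]=C('4')+0=6+0=6
L[6]='0': occ=2, LF[6]=C('0')+2=1+2=3
L[7]='0': occ=3, LF[7]=C('0')+3=1+3=4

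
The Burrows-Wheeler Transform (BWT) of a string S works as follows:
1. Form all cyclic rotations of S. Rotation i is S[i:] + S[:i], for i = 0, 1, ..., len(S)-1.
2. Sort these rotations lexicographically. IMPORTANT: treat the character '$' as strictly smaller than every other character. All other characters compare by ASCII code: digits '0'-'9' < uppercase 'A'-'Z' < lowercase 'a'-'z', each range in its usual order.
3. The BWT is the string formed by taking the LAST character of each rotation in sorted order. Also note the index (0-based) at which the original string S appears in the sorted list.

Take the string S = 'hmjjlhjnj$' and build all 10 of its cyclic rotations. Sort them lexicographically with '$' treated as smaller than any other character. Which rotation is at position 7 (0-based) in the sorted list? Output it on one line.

All 10 rotations (rotation i = S[i:]+S[:i]):
  rot[0] = hmjjlhjnj$
  rot[1] = mjjlhjnj$h
  rot[2] = jjlhjnj$hm
  rot[3] = jlhjnj$hmj
  rot[4] = lhjnj$hmjj
  rot[5] = hjnj$hmjjl
  rot[6] = jnj$hmjjlh
  rot[7] = nj$hmjjlhj
  rot[8] = j$hmjjlhjn
  rot[9] = $hmjjlhjnj
Sorted (with $ < everything):
  sorted[0] = $hmjjlhjnj
  sorted[1] = hjnj$hmjjl
  sorted[2] = hmjjlhjnj$
  sorted[3] = j$hmjjlhjn
  sorted[4] = jjlhjnj$hm
  sorted[5] = jlhjnj$hmj
  sorted[6] = jnj$hmjjlh
  sorted[7] = lhjnj$hmjj
  sorted[8] = mjjlhjnj$h
  sorted[9] = nj$hmjjlhj
sorted[7] = lhjnj$hmjj

Answer: lhjnj$hmjj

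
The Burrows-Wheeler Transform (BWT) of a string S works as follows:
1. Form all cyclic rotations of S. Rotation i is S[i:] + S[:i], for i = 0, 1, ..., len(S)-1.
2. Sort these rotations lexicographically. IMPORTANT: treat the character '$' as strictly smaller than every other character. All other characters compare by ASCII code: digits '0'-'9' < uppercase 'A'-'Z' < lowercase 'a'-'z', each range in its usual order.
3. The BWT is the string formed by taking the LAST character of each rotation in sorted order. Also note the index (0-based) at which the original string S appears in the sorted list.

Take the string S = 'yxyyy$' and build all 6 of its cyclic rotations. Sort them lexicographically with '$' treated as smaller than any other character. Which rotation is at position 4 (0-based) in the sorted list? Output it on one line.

All 6 rotations (rotation i = S[i:]+S[:i]):
  rot[0] = yxyyy$
  rot[1] = xyyy$y
  rot[2] = yyy$yx
  rot[3] = yy$yxy
  rot[4] = y$yxyy
  rot[5] = $yxyyy
Sorted (with $ < everything):
  sorted[0] = $yxyyy
  sorted[1] = xyyy$y
  sorted[2] = y$yxyy
  sorted[3] = yxyyy$
  sorted[4] = yy$yxy
  sorted[5] = yyy$yx
sorted[4] = yy$yxy

Answer: yy$yxy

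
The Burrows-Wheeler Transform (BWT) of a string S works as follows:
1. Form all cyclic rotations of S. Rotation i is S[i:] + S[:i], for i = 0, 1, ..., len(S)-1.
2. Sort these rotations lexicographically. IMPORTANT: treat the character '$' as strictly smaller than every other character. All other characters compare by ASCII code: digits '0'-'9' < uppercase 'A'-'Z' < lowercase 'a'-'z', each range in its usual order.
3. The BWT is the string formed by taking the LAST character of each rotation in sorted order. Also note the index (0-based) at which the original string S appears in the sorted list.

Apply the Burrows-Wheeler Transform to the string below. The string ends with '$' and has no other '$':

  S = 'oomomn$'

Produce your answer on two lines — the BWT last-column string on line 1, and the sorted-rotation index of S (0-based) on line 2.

All 7 rotations (rotation i = S[i:]+S[:i]):
  rot[0] = oomomn$
  rot[1] = omomn$o
  rot[2] = momn$oo
  rot[3] = omn$oom
  rot[4] = mn$oomo
  rot[5] = n$oomom
  rot[6] = $oomomn
Sorted (with $ < everything):
  sorted[0] = $oomomn  (last char: 'n')
  sorted[1] = mn$oomo  (last char: 'o')
  sorted[2] = momn$oo  (last char: 'o')
  sorted[3] = n$oomom  (last char: 'm')
  sorted[4] = omn$oom  (last char: 'm')
  sorted[5] = omomn$o  (last char: 'o')
  sorted[6] = oomomn$  (last char: '$')
Last column: noommo$
Original string S is at sorted index 6

Answer: noommo$
6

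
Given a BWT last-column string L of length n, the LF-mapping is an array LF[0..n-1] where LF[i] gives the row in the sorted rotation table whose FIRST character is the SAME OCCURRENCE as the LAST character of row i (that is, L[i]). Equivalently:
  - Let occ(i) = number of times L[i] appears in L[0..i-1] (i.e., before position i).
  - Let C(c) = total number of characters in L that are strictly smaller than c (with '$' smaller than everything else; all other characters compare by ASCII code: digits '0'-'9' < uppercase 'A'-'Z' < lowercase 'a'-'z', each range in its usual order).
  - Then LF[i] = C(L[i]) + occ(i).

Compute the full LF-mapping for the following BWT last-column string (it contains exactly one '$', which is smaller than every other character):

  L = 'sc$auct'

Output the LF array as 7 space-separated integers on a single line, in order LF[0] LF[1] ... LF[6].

Answer: 4 2 0 1 6 3 5

Derivation:
Char counts: '$':1, 'a':1, 'c':2, 's':1, 't':1, 'u':1
C (first-col start): C('$')=0, C('a')=1, C('c')=2, C('s')=4, C('t')=5, C('u')=6
L[0]='s': occ=0, LF[0]=C('s')+0=4+0=4
L[1]='c': occ=0, LF[1]=C('c')+0=2+0=2
L[2]='$': occ=0, LF[2]=C('$')+0=0+0=0
L[3]='a': occ=0, LF[3]=C('a')+0=1+0=1
L[4]='u': occ=0, LF[4]=C('u')+0=6+0=6
L[5]='c': occ=1, LF[5]=C('c')+1=2+1=3
L[6]='t': occ=0, LF[6]=C('t')+0=5+0=5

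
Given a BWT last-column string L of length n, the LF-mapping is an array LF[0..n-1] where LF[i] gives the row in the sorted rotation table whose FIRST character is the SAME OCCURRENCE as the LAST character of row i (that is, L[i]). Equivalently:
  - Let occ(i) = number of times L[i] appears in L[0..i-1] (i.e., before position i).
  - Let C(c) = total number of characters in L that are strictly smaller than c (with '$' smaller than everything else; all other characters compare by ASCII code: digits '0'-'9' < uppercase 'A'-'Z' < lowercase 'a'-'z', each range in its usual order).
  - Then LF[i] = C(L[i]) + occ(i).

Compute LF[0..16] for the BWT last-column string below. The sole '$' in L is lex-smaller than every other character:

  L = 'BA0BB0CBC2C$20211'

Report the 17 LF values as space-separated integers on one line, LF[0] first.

Answer: 10 9 1 11 12 2 14 13 15 6 16 0 7 3 8 4 5

Derivation:
Char counts: '$':1, '0':3, '1':2, '2':3, 'A':1, 'B':4, 'C':3
C (first-col start): C('$')=0, C('0')=1, C('1')=4, C('2')=6, C('A')=9, C('B')=10, C('C')=14
L[0]='B': occ=0, LF[0]=C('B')+0=10+0=10
L[1]='A': occ=0, LF[1]=C('A')+0=9+0=9
L[2]='0': occ=0, LF[2]=C('0')+0=1+0=1
L[3]='B': occ=1, LF[3]=C('B')+1=10+1=11
L[4]='B': occ=2, LF[4]=C('B')+2=10+2=12
L[5]='0': occ=1, LF[5]=C('0')+1=1+1=2
L[6]='C': occ=0, LF[6]=C('C')+0=14+0=14
L[7]='B': occ=3, LF[7]=C('B')+3=10+3=13
L[8]='C': occ=1, LF[8]=C('C')+1=14+1=15
L[9]='2': occ=0, LF[9]=C('2')+0=6+0=6
L[10]='C': occ=2, LF[10]=C('C')+2=14+2=16
L[11]='$': occ=0, LF[11]=C('$')+0=0+0=0
L[12]='2': occ=1, LF[12]=C('2')+1=6+1=7
L[13]='0': occ=2, LF[13]=C('0')+2=1+2=3
L[14]='2': occ=2, LF[14]=C('2')+2=6+2=8
L[15]='1': occ=0, LF[15]=C('1')+0=4+0=4
L[16]='1': occ=1, LF[16]=C('1')+1=4+1=5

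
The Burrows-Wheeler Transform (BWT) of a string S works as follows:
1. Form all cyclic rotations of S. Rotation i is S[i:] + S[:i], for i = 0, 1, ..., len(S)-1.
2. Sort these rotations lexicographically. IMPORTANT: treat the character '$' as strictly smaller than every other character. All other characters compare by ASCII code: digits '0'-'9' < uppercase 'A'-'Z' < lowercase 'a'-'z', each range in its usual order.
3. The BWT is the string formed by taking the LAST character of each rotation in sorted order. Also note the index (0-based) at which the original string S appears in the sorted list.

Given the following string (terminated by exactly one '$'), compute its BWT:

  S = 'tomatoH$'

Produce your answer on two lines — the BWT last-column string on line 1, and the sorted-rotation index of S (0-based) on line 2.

All 8 rotations (rotation i = S[i:]+S[:i]):
  rot[0] = tomatoH$
  rot[1] = omatoH$t
  rot[2] = matoH$to
  rot[3] = atoH$tom
  rot[4] = toH$toma
  rot[5] = oH$tomat
  rot[6] = H$tomato
  rot[7] = $tomatoH
Sorted (with $ < everything):
  sorted[0] = $tomatoH  (last char: 'H')
  sorted[1] = H$tomato  (last char: 'o')
  sorted[2] = atoH$tom  (last char: 'm')
  sorted[3] = matoH$to  (last char: 'o')
  sorted[4] = oH$tomat  (last char: 't')
  sorted[5] = omatoH$t  (last char: 't')
  sorted[6] = toH$toma  (last char: 'a')
  sorted[7] = tomatoH$  (last char: '$')
Last column: Homotta$
Original string S is at sorted index 7

Answer: Homotta$
7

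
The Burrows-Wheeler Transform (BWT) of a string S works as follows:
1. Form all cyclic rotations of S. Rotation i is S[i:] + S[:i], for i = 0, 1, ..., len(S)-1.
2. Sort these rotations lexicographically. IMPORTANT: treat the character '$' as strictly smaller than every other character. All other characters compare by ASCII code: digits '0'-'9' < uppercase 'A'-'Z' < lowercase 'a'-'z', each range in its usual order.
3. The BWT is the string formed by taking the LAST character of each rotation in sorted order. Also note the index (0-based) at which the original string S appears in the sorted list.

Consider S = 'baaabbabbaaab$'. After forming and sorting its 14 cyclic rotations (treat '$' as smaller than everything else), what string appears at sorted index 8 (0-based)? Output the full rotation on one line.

Answer: b$baaabbabbaaa

Derivation:
All 14 rotations (rotation i = S[i:]+S[:i]):
  rot[0] = baaabbabbaaab$
  rot[1] = aaabbabbaaab$b
  rot[2] = aabbabbaaab$ba
  rot[3] = abbabbaaab$baa
  rot[4] = bbabbaaab$baaa
  rot[5] = babbaaab$baaab
  rot[6] = abbaaab$baaabb
  rot[7] = bbaaab$baaabba
  rot[8] = baaab$baaabbab
  rot[9] = aaab$baaabbabb
  rot[10] = aab$baaabbabba
  rot[11] = ab$baaabbabbaa
  rot[12] = b$baaabbabbaaa
  rot[13] = $baaabbabbaaab
Sorted (with $ < everything):
  sorted[0] = $baaabbabbaaab
  sorted[1] = aaab$baaabbabb
  sorted[2] = aaabbabbaaab$b
  sorted[3] = aab$baaabbabba
  sorted[4] = aabbabbaaab$ba
  sorted[5] = ab$baaabbabbaa
  sorted[6] = abbaaab$baaabb
  sorted[7] = abbabbaaab$baa
  sorted[8] = b$baaabbabbaaa
  sorted[9] = baaab$baaabbab
  sorted[10] = baaabbabbaaab$
  sorted[11] = babbaaab$baaab
  sorted[12] = bbaaab$baaabba
  sorted[13] = bbabbaaab$baaa
sorted[8] = b$baaabbabbaaa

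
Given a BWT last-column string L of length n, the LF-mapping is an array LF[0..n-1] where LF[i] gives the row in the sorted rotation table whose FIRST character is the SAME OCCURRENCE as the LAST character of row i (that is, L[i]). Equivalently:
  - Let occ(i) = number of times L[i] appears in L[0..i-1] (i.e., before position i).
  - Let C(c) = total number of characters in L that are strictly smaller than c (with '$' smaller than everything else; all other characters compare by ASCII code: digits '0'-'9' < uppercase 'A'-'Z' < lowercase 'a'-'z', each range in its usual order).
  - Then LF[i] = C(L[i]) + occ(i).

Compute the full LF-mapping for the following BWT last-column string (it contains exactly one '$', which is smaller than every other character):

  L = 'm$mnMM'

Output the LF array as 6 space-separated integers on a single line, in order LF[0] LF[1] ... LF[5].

Char counts: '$':1, 'M':2, 'm':2, 'n':1
C (first-col start): C('$')=0, C('M')=1, C('m')=3, C('n')=5
L[0]='m': occ=0, LF[0]=C('m')+0=3+0=3
L[1]='$': occ=0, LF[1]=C('$')+0=0+0=0
L[2]='m': occ=1, LF[2]=C('m')+1=3+1=4
L[3]='n': occ=0, LF[3]=C('n')+0=5+0=5
L[4]='M': occ=0, LF[4]=C('M')+0=1+0=1
L[5]='M': occ=1, LF[5]=C('M')+1=1+1=2

Answer: 3 0 4 5 1 2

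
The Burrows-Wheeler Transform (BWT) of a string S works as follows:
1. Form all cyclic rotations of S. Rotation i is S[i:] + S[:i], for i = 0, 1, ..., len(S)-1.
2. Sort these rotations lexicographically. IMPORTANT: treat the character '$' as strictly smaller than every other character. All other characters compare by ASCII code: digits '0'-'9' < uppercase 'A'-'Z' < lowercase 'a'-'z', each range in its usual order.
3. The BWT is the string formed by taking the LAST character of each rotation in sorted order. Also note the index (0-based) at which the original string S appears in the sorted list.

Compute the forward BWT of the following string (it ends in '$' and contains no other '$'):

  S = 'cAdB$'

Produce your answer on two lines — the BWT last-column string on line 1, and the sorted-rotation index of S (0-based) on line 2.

Answer: Bcd$A
3

Derivation:
All 5 rotations (rotation i = S[i:]+S[:i]):
  rot[0] = cAdB$
  rot[1] = AdB$c
  rot[2] = dB$cA
  rot[3] = B$cAd
  rot[4] = $cAdB
Sorted (with $ < everything):
  sorted[0] = $cAdB  (last char: 'B')
  sorted[1] = AdB$c  (last char: 'c')
  sorted[2] = B$cAd  (last char: 'd')
  sorted[3] = cAdB$  (last char: '$')
  sorted[4] = dB$cA  (last char: 'A')
Last column: Bcd$A
Original string S is at sorted index 3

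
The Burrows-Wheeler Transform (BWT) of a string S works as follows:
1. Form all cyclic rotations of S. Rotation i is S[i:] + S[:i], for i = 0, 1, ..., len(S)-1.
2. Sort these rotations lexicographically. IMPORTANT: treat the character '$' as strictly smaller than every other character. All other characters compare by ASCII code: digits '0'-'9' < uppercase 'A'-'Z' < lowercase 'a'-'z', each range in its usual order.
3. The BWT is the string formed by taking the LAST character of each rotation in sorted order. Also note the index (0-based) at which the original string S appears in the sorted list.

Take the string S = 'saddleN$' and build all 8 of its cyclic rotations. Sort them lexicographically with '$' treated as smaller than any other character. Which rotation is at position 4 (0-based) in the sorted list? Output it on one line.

Answer: dleN$sad

Derivation:
All 8 rotations (rotation i = S[i:]+S[:i]):
  rot[0] = saddleN$
  rot[1] = addleN$s
  rot[2] = ddleN$sa
  rot[3] = dleN$sad
  rot[4] = leN$sadd
  rot[5] = eN$saddl
  rot[6] = N$saddle
  rot[7] = $saddleN
Sorted (with $ < everything):
  sorted[0] = $saddleN
  sorted[1] = N$saddle
  sorted[2] = addleN$s
  sorted[3] = ddleN$sa
  sorted[4] = dleN$sad
  sorted[5] = eN$saddl
  sorted[6] = leN$sadd
  sorted[7] = saddleN$
sorted[4] = dleN$sad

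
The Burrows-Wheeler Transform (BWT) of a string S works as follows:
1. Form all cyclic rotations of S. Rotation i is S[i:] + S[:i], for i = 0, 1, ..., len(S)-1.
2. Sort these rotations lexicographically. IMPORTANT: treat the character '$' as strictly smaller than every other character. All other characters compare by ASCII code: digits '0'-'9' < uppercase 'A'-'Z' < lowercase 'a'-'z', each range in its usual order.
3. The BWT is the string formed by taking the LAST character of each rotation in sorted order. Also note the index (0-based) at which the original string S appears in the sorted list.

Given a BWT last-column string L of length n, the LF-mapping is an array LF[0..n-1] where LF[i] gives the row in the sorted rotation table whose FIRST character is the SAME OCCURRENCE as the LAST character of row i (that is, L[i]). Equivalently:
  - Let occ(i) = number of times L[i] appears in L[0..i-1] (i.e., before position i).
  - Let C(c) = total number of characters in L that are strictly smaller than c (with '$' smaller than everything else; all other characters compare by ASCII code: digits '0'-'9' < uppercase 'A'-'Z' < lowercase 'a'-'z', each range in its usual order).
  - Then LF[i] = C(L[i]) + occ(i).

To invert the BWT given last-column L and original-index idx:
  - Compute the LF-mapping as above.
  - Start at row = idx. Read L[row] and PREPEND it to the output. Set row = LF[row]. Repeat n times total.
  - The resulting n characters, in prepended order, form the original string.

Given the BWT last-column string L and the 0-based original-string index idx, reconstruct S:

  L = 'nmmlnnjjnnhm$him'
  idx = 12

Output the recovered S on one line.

LF mapping: 11 7 8 6 12 13 4 5 14 15 1 9 0 2 3 10
Walk LF starting at row 12, prepending L[row]:
  step 1: row=12, L[12]='$', prepend. Next row=LF[12]=0
  step 2: row=0, L[0]='n', prepend. Next row=LF[0]=11
  step 3: row=11, L[11]='m', prepend. Next row=LF[11]=9
  step 4: row=9, L[9]='n', prepend. Next row=LF[9]=15
  step 5: row=15, L[15]='m', prepend. Next row=LF[15]=10
  step 6: row=10, L[10]='h', prepend. Next row=LF[10]=1
  step 7: row=1, L[1]='m', prepend. Next row=LF[1]=7
  step 8: row=7, L[7]='j', prepend. Next row=LF[7]=5
  step 9: row=5, L[5]='n', prepend. Next row=LF[5]=13
  step 10: row=13, L[13]='h', prepend. Next row=LF[13]=2
  step 11: row=2, L[2]='m', prepend. Next row=LF[2]=8
  step 12: row=8, L[8]='n', prepend. Next row=LF[8]=14
  step 13: row=14, L[14]='i', prepend. Next row=LF[14]=3
  step 14: row=3, L[3]='l', prepend. Next row=LF[3]=6
  step 15: row=6, L[6]='j', prepend. Next row=LF[6]=4
  step 16: row=4, L[4]='n', prepend. Next row=LF[4]=12
Reversed output: njlinmhnjmhmnmn$

Answer: njlinmhnjmhmnmn$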